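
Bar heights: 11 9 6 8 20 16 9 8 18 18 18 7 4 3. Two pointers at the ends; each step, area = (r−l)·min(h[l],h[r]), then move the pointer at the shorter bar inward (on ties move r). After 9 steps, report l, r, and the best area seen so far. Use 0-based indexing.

l=0 r=13: min(11,3)*13=39 best=39 *, r--
l=0 r=12: min(11,4)*12=48 best=48 *, r--
l=0 r=11: min(11,7)*11=77 best=77 *, r--
l=0 r=10: min(11,18)*10=110 best=110 *, l++
l=1 r=10: min(9,18)*9=81 best=110, l++
l=2 r=10: min(6,18)*8=48 best=110, l++
l=3 r=10: min(8,18)*7=56 best=110, l++
l=4 r=10: min(20,18)*6=108 best=110, r--
l=4 r=9: min(20,18)*5=90 best=110, r--

l=4, r=8, best area=110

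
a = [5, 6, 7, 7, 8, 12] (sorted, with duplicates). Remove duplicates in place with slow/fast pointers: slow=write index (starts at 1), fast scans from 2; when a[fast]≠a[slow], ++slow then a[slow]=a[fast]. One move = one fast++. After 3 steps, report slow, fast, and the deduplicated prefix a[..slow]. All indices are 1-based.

(s=1,f=2) a[fast]=6≠a[slow]=5 write a[2]=6 → slow++,fast++
(s=2,f=3) a[fast]=7≠a[slow]=6 write a[3]=7 → slow++,fast++
(s=3,f=4) a[fast]=7=a[slow] dup → fast++

slow=3, fast=5, prefix=[5, 6, 7]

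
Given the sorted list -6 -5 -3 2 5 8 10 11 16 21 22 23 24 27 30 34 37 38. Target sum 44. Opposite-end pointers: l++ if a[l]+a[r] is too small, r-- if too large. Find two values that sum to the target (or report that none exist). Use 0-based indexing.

(10, 34)

[0,17] -6+38=32 <44 → l++
[1,17] -5+38=33 <44 → l++
[2,17] -3+38=35 <44 → l++
[3,17] 2+38=40 <44 → l++
[4,17] 5+38=43 <44 → l++
[5,17] 8+38=46 >44 → r--
[5,16] 8+37=45 >44 → r--
[5,15] 8+34=42 <44 → l++
[6,15] 10+34=44 → found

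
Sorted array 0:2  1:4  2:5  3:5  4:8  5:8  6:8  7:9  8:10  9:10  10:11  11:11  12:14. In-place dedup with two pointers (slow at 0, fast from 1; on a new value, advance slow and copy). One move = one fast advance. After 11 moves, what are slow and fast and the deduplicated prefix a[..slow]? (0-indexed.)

slow=6, fast=12, prefix=[2, 4, 5, 8, 9, 10, 11]

(s=0,f=1) a[fast]=4≠a[slow]=2 write a[1]=4 → slow++,fast++
(s=1,f=2) a[fast]=5≠a[slow]=4 write a[2]=5 → slow++,fast++
(s=2,f=3) a[fast]=5=a[slow] dup → fast++
(s=2,f=4) a[fast]=8≠a[slow]=5 write a[3]=8 → slow++,fast++
(s=3,f=5) a[fast]=8=a[slow] dup → fast++
(s=3,f=6) a[fast]=8=a[slow] dup → fast++
(s=3,f=7) a[fast]=9≠a[slow]=8 write a[4]=9 → slow++,fast++
(s=4,f=8) a[fast]=10≠a[slow]=9 write a[5]=10 → slow++,fast++
(s=5,f=9) a[fast]=10=a[slow] dup → fast++
(s=5,f=10) a[fast]=11≠a[slow]=10 write a[6]=11 → slow++,fast++
(s=6,f=11) a[fast]=11=a[slow] dup → fast++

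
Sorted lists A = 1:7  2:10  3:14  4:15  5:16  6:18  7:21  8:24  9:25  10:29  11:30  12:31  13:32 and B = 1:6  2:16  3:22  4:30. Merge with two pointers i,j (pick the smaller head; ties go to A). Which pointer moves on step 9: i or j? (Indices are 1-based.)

i

[i=1,j=1] A[i]=7>B[j]=6 take 6 → j++
[i=1,j=2] A[i]=7<=B[j]=16 take 7 → i++
[i=2,j=2] A[i]=10<=B[j]=16 take 10 → i++
[i=3,j=2] A[i]=14<=B[j]=16 take 14 → i++
[i=4,j=2] A[i]=15<=B[j]=16 take 15 → i++
[i=5,j=2] A[i]=16<=B[j]=16 take 16 → i++
[i=6,j=2] A[i]=18>B[j]=16 take 16 → j++
[i=6,j=3] A[i]=18<=B[j]=22 take 18 → i++
[i=7,j=3] A[i]=21<=B[j]=22 take 21 → i++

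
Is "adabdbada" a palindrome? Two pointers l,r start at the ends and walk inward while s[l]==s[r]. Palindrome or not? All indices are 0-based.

[0,8] 'a'=='a' → l++,r--
[1,7] 'd'=='d' → l++,r--
[2,6] 'a'=='a' → l++,r--
[3,5] 'b'=='b' → l++,r--

palindrome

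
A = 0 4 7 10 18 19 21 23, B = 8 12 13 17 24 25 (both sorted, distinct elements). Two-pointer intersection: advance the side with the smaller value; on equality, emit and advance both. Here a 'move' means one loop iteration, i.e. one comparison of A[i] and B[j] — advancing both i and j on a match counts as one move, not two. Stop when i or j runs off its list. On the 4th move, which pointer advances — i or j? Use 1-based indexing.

j

[i=1,j=1] 0<8 → i++
[i=2,j=1] 4<8 → i++
[i=3,j=1] 7<8 → i++
[i=4,j=1] 10>8 → j++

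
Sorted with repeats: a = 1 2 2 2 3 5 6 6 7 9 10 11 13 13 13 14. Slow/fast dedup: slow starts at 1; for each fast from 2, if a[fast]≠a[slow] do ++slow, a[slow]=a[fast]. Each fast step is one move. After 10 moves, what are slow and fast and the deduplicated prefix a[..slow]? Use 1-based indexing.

slow=8, fast=12, prefix=[1, 2, 3, 5, 6, 7, 9, 10]

slow=1 fast=2: a[fast]=2≠a[slow]=1 write a[2]=2, slow++,fast++
slow=2 fast=3: a[fast]=2=a[slow] dup, fast++
slow=2 fast=4: a[fast]=2=a[slow] dup, fast++
slow=2 fast=5: a[fast]=3≠a[slow]=2 write a[3]=3, slow++,fast++
slow=3 fast=6: a[fast]=5≠a[slow]=3 write a[4]=5, slow++,fast++
slow=4 fast=7: a[fast]=6≠a[slow]=5 write a[5]=6, slow++,fast++
slow=5 fast=8: a[fast]=6=a[slow] dup, fast++
slow=5 fast=9: a[fast]=7≠a[slow]=6 write a[6]=7, slow++,fast++
slow=6 fast=10: a[fast]=9≠a[slow]=7 write a[7]=9, slow++,fast++
slow=7 fast=11: a[fast]=10≠a[slow]=9 write a[8]=10, slow++,fast++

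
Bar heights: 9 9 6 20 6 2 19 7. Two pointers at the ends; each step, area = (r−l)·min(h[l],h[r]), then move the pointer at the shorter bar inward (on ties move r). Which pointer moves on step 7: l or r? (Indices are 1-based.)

l=1 r=8: min(9,7)*7=49 best=49 *, r--
l=1 r=7: min(9,19)*6=54 best=54 *, l++
l=2 r=7: min(9,19)*5=45 best=54, l++
l=3 r=7: min(6,19)*4=24 best=54, l++
l=4 r=7: min(20,19)*3=57 best=57 *, r--
l=4 r=6: min(20,2)*2=4 best=57, r--
l=4 r=5: min(20,6)*1=6 best=57, r--

r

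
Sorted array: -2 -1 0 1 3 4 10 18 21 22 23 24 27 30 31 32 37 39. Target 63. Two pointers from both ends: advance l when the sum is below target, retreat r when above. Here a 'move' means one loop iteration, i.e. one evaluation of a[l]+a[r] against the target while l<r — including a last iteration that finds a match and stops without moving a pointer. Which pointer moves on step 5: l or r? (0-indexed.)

[0,17] -2+39=37 <63 → l++
[1,17] -1+39=38 <63 → l++
[2,17] 0+39=39 <63 → l++
[3,17] 1+39=40 <63 → l++
[4,17] 3+39=42 <63 → l++

l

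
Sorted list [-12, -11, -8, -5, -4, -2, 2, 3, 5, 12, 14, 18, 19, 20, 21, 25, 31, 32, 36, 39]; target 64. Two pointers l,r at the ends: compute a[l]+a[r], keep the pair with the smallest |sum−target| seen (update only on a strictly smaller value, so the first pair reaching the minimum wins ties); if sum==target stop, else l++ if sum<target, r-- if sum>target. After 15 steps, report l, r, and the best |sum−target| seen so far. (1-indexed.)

l=16, r=20, best |Δ|=4

[1,20] -12+39=27 d=37 * → l++
[2,20] -11+39=28 d=36 * → l++
[3,20] -8+39=31 d=33 * → l++
[4,20] -5+39=34 d=30 * → l++
[5,20] -4+39=35 d=29 * → l++
[6,20] -2+39=37 d=27 * → l++
[7,20] 2+39=41 d=23 * → l++
[8,20] 3+39=42 d=22 * → l++
[9,20] 5+39=44 d=20 * → l++
[10,20] 12+39=51 d=13 * → l++
[11,20] 14+39=53 d=11 * → l++
[12,20] 18+39=57 d=7 * → l++
[13,20] 19+39=58 d=6 * → l++
[14,20] 20+39=59 d=5 * → l++
[15,20] 21+39=60 d=4 * → l++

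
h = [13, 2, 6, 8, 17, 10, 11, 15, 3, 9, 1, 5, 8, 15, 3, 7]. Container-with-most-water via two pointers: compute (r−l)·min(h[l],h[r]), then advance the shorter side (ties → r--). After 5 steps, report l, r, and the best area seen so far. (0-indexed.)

l=3, r=13, best area=169

l=0 r=15: min(13,7)*15=105 best=105 *, r--
l=0 r=14: min(13,3)*14=42 best=105, r--
l=0 r=13: min(13,15)*13=169 best=169 *, l++
l=1 r=13: min(2,15)*12=24 best=169, l++
l=2 r=13: min(6,15)*11=66 best=169, l++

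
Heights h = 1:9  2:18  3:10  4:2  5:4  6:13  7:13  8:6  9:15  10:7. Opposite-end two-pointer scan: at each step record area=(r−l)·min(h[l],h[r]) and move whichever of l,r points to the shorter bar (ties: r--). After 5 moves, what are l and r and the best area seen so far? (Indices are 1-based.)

l=2, r=6, best area=105

[1,10] min(9,7)*9=63 best=63 * → r--
[1,9] min(9,15)*8=72 best=72 * → l++
[2,9] min(18,15)*7=105 best=105 * → r--
[2,8] min(18,6)*6=36 best=105 → r--
[2,7] min(18,13)*5=65 best=105 → r--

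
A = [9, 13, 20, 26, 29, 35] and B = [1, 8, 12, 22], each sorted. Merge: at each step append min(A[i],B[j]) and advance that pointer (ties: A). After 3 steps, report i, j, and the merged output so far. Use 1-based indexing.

[i=1,j=1] A[i]=9>B[j]=1 take 1 → j++
[i=1,j=2] A[i]=9>B[j]=8 take 8 → j++
[i=1,j=3] A[i]=9<=B[j]=12 take 9 → i++

i=2, j=3, merged so far=[1, 8, 9]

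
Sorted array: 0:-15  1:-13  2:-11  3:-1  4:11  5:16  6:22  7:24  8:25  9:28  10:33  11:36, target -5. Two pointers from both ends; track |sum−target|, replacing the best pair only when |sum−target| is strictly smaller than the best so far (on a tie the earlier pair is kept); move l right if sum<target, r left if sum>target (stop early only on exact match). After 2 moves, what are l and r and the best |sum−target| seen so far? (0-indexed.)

l=0 r=11: -15+36=21 d=26 *, r--
l=0 r=10: -15+33=18 d=23 *, r--

l=0, r=9, best |Δ|=23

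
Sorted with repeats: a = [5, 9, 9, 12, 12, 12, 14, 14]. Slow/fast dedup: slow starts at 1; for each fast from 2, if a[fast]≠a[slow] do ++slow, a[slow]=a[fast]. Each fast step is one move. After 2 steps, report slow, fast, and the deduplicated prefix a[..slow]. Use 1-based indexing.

(s=1,f=2) a[fast]=9≠a[slow]=5 write a[2]=9 → slow++,fast++
(s=2,f=3) a[fast]=9=a[slow] dup → fast++

slow=2, fast=4, prefix=[5, 9]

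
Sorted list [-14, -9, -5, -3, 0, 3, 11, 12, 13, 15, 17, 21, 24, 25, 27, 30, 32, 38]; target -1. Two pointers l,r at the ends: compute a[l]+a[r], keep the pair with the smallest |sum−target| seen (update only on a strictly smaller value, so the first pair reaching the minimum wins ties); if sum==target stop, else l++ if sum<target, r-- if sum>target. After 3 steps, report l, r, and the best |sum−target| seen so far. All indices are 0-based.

l=0, r=14, best |Δ|=17

l=0 r=17: -14+38=24 d=25 *, r--
l=0 r=16: -14+32=18 d=19 *, r--
l=0 r=15: -14+30=16 d=17 *, r--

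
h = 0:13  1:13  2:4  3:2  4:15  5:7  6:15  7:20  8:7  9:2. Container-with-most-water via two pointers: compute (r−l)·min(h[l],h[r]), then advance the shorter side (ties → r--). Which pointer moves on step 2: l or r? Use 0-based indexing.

r

[0,9] min(13,2)*9=18 best=18 * → r--
[0,8] min(13,7)*8=56 best=56 * → r--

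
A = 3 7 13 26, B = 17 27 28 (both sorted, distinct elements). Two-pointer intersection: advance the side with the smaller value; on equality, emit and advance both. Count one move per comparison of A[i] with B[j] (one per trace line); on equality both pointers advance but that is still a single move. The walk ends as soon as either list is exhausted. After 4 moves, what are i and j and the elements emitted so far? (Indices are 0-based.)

[i=0,j=0] 3<17 → i++
[i=1,j=0] 7<17 → i++
[i=2,j=0] 13<17 → i++
[i=3,j=0] 26>17 → j++

i=3, j=1, emitted=[]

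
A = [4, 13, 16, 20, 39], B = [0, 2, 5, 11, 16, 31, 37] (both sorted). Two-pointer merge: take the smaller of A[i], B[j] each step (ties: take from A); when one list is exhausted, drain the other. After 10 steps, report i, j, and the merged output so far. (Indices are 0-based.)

i=4, j=6, merged so far=[0, 2, 4, 5, 11, 13, 16, 16, 20, 31]

i=0 j=0: A[i]=4>B[j]=0 take 0, j++
i=0 j=1: A[i]=4>B[j]=2 take 2, j++
i=0 j=2: A[i]=4<=B[j]=5 take 4, i++
i=1 j=2: A[i]=13>B[j]=5 take 5, j++
i=1 j=3: A[i]=13>B[j]=11 take 11, j++
i=1 j=4: A[i]=13<=B[j]=16 take 13, i++
i=2 j=4: A[i]=16<=B[j]=16 take 16, i++
i=3 j=4: A[i]=20>B[j]=16 take 16, j++
i=3 j=5: A[i]=20<=B[j]=31 take 20, i++
i=4 j=5: A[i]=39>B[j]=31 take 31, j++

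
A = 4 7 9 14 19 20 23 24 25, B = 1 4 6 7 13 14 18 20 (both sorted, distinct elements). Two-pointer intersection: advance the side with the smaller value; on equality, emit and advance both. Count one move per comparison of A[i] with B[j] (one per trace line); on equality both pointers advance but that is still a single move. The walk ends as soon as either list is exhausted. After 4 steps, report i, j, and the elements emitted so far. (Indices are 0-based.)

i=0 j=0: 4>1, j++
i=0 j=1: 4==4 emit, i++,j++
i=1 j=2: 7>6, j++
i=1 j=3: 7==7 emit, i++,j++

i=2, j=4, emitted=[4, 7]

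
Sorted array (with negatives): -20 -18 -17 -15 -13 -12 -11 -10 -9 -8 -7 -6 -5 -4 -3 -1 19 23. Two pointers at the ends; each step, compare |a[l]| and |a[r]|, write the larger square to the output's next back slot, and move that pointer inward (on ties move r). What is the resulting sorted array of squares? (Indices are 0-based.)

[1, 9, 16, 25, 36, 49, 64, 81, 100, 121, 144, 169, 225, 289, 324, 361, 400, 529]

[0,17] |-20|<=|23| out[17]=529 → r--
[0,16] |-20|>|19| out[16]=400 → l++
[1,16] |-18|<=|19| out[15]=361 → r--
[1,15] |-18|>|-1| out[14]=324 → l++
[2,15] |-17|>|-1| out[13]=289 → l++
[3,15] |-15|>|-1| out[12]=225 → l++
[4,15] |-13|>|-1| out[11]=169 → l++
[5,15] |-12|>|-1| out[10]=144 → l++
[6,15] |-11|>|-1| out[9]=121 → l++
[7,15] |-10|>|-1| out[8]=100 → l++
[8,15] |-9|>|-1| out[7]=81 → l++
[9,15] |-8|>|-1| out[6]=64 → l++
[10,15] |-7|>|-1| out[5]=49 → l++
[11,15] |-6|>|-1| out[4]=36 → l++
[12,15] |-5|>|-1| out[3]=25 → l++
[13,15] |-4|>|-1| out[2]=16 → l++
[14,15] |-3|>|-1| out[1]=9 → l++
[15,15] |-1|<=|-1| out[0]=1 → r--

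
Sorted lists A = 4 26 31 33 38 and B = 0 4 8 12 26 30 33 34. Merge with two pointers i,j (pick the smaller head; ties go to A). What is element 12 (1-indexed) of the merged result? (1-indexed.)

merged[12] = 34

i=1 j=1: A[i]=4>B[j]=0 take 0, j++
i=1 j=2: A[i]=4<=B[j]=4 take 4, i++
i=2 j=2: A[i]=26>B[j]=4 take 4, j++
i=2 j=3: A[i]=26>B[j]=8 take 8, j++
i=2 j=4: A[i]=26>B[j]=12 take 12, j++
i=2 j=5: A[i]=26<=B[j]=26 take 26, i++
i=3 j=5: A[i]=31>B[j]=26 take 26, j++
i=3 j=6: A[i]=31>B[j]=30 take 30, j++
i=3 j=7: A[i]=31<=B[j]=33 take 31, i++
i=4 j=7: A[i]=33<=B[j]=33 take 33, i++
i=5 j=7: A[i]=38>B[j]=33 take 33, j++
i=5 j=8: A[i]=38>B[j]=34 take 34, j++
i=5 j=9: B done, take A[i]=38, i++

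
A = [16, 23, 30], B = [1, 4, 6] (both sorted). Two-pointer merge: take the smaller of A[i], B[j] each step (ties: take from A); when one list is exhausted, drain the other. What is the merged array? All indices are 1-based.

[1, 4, 6, 16, 23, 30]

[i=1,j=1] A[i]=16>B[j]=1 take 1 → j++
[i=1,j=2] A[i]=16>B[j]=4 take 4 → j++
[i=1,j=3] A[i]=16>B[j]=6 take 6 → j++
[i=1,j=4] B done, take A[i]=16 → i++
[i=2,j=4] B done, take A[i]=23 → i++
[i=3,j=4] B done, take A[i]=30 → i++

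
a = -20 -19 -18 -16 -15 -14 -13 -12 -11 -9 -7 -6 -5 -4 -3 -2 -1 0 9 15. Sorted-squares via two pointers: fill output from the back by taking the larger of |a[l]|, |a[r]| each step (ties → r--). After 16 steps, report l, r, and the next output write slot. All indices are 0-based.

[0,19] |-20|>|15| out[19]=400 → l++
[1,19] |-19|>|15| out[18]=361 → l++
[2,19] |-18|>|15| out[17]=324 → l++
[3,19] |-16|>|15| out[16]=256 → l++
[4,19] |-15|<=|15| out[15]=225 → r--
[4,18] |-15|>|9| out[14]=225 → l++
[5,18] |-14|>|9| out[13]=196 → l++
[6,18] |-13|>|9| out[12]=169 → l++
[7,18] |-12|>|9| out[11]=144 → l++
[8,18] |-11|>|9| out[10]=121 → l++
[9,18] |-9|<=|9| out[9]=81 → r--
[9,17] |-9|>|0| out[8]=81 → l++
[10,17] |-7|>|0| out[7]=49 → l++
[11,17] |-6|>|0| out[6]=36 → l++
[12,17] |-5|>|0| out[5]=25 → l++
[13,17] |-4|>|0| out[4]=16 → l++

l=14, r=17, next write slot=3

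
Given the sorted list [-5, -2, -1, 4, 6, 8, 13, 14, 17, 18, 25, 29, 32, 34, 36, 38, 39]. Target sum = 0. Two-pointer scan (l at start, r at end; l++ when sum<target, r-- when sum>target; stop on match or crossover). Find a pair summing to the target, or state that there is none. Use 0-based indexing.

[0,16] -5+39=34 >0 → r--
[0,15] -5+38=33 >0 → r--
[0,14] -5+36=31 >0 → r--
[0,13] -5+34=29 >0 → r--
[0,12] -5+32=27 >0 → r--
[0,11] -5+29=24 >0 → r--
[0,10] -5+25=20 >0 → r--
[0,9] -5+18=13 >0 → r--
[0,8] -5+17=12 >0 → r--
[0,7] -5+14=9 >0 → r--
[0,6] -5+13=8 >0 → r--
[0,5] -5+8=3 >0 → r--
[0,4] -5+6=1 >0 → r--
[0,3] -5+4=-1 <0 → l++
[1,3] -2+4=2 >0 → r--
[1,2] -2+-1=-3 <0 → l++

no pair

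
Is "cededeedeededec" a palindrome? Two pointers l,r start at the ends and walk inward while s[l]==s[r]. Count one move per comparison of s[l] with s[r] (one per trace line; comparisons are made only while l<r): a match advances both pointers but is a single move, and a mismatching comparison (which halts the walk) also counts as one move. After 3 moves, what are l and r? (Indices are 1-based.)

[1,15] 'c'=='c' → l++,r--
[2,14] 'e'=='e' → l++,r--
[3,13] 'd'=='d' → l++,r--

l=4, r=12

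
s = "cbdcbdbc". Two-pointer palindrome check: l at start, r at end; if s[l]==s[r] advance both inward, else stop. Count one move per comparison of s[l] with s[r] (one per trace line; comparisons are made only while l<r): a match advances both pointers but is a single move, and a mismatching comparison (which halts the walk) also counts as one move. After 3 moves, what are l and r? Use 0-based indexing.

l=3, r=4

[0,7] 'c'=='c' → l++,r--
[1,6] 'b'=='b' → l++,r--
[2,5] 'd'=='d' → l++,r--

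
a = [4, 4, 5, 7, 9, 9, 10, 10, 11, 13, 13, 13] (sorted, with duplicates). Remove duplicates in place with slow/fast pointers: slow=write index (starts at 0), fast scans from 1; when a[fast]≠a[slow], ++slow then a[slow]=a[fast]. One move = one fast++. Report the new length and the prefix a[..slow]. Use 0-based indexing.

length 7; prefix = [4, 5, 7, 9, 10, 11, 13]

slow=0 fast=1: a[fast]=4=a[slow] dup, fast++
slow=0 fast=2: a[fast]=5≠a[slow]=4 write a[1]=5, slow++,fast++
slow=1 fast=3: a[fast]=7≠a[slow]=5 write a[2]=7, slow++,fast++
slow=2 fast=4: a[fast]=9≠a[slow]=7 write a[3]=9, slow++,fast++
slow=3 fast=5: a[fast]=9=a[slow] dup, fast++
slow=3 fast=6: a[fast]=10≠a[slow]=9 write a[4]=10, slow++,fast++
slow=4 fast=7: a[fast]=10=a[slow] dup, fast++
slow=4 fast=8: a[fast]=11≠a[slow]=10 write a[5]=11, slow++,fast++
slow=5 fast=9: a[fast]=13≠a[slow]=11 write a[6]=13, slow++,fast++
slow=6 fast=10: a[fast]=13=a[slow] dup, fast++
slow=6 fast=11: a[fast]=13=a[slow] dup, fast++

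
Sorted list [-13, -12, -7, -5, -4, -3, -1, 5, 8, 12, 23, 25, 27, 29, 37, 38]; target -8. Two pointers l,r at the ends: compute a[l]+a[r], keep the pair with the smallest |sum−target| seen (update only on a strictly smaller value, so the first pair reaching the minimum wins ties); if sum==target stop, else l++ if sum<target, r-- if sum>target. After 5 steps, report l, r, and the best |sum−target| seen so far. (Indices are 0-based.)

l=0 r=15: -13+38=25 d=33 *, r--
l=0 r=14: -13+37=24 d=32 *, r--
l=0 r=13: -13+29=16 d=24 *, r--
l=0 r=12: -13+27=14 d=22 *, r--
l=0 r=11: -13+25=12 d=20 *, r--

l=0, r=10, best |Δ|=20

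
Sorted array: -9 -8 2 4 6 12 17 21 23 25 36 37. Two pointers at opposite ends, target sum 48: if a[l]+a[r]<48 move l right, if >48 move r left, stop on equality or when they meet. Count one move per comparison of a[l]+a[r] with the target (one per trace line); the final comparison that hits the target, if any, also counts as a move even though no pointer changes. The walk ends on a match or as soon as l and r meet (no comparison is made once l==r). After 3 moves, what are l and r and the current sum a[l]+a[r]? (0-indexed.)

l=0 r=11: -9+37=28 <48, l++
l=1 r=11: -8+37=29 <48, l++
l=2 r=11: 2+37=39 <48, l++

l=3, r=11, sum=41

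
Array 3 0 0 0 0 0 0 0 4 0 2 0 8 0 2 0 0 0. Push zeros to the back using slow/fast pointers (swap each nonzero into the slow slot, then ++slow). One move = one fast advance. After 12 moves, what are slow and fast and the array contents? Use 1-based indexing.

(s=1,f=1) a[fast]=3≠0 swap→a[1]=3 → slow++,fast++
(s=2,f=2) a[fast]=0 → fast++
(s=2,f=3) a[fast]=0 → fast++
(s=2,f=4) a[fast]=0 → fast++
(s=2,f=5) a[fast]=0 → fast++
(s=2,f=6) a[fast]=0 → fast++
(s=2,f=7) a[fast]=0 → fast++
(s=2,f=8) a[fast]=0 → fast++
(s=2,f=9) a[fast]=4≠0 swap→a[2]=4 → slow++,fast++
(s=3,f=10) a[fast]=0 → fast++
(s=3,f=11) a[fast]=2≠0 swap→a[3]=2 → slow++,fast++
(s=4,f=12) a[fast]=0 → fast++

slow=4, fast=13, a=[3, 4, 2, 0, 0, 0, 0, 0, 0, 0, 0, 0, 8, 0, 2, 0, 0, 0]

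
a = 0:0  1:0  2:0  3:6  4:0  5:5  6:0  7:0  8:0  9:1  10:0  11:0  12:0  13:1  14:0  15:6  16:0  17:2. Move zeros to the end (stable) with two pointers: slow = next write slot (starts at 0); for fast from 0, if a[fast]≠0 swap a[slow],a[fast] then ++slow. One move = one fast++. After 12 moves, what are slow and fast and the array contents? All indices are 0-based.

slow=3, fast=12, a=[6, 5, 1, 0, 0, 0, 0, 0, 0, 0, 0, 0, 0, 1, 0, 6, 0, 2]

slow=0 fast=0: a[fast]=0, fast++
slow=0 fast=1: a[fast]=0, fast++
slow=0 fast=2: a[fast]=0, fast++
slow=0 fast=3: a[fast]=6≠0 swap→a[0]=6, slow++,fast++
slow=1 fast=4: a[fast]=0, fast++
slow=1 fast=5: a[fast]=5≠0 swap→a[1]=5, slow++,fast++
slow=2 fast=6: a[fast]=0, fast++
slow=2 fast=7: a[fast]=0, fast++
slow=2 fast=8: a[fast]=0, fast++
slow=2 fast=9: a[fast]=1≠0 swap→a[2]=1, slow++,fast++
slow=3 fast=10: a[fast]=0, fast++
slow=3 fast=11: a[fast]=0, fast++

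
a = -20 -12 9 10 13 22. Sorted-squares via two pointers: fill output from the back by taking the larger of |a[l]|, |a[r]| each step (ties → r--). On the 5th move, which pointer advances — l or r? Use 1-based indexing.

r

l=1 r=6: |-20|<=|22| out[6]=484, r--
l=1 r=5: |-20|>|13| out[5]=400, l++
l=2 r=5: |-12|<=|13| out[4]=169, r--
l=2 r=4: |-12|>|10| out[3]=144, l++
l=3 r=4: |9|<=|10| out[2]=100, r--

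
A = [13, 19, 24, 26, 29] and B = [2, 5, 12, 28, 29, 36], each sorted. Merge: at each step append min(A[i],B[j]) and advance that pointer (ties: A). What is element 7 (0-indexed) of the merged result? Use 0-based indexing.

merged[7] = 28

[i=0,j=0] A[i]=13>B[j]=2 take 2 → j++
[i=0,j=1] A[i]=13>B[j]=5 take 5 → j++
[i=0,j=2] A[i]=13>B[j]=12 take 12 → j++
[i=0,j=3] A[i]=13<=B[j]=28 take 13 → i++
[i=1,j=3] A[i]=19<=B[j]=28 take 19 → i++
[i=2,j=3] A[i]=24<=B[j]=28 take 24 → i++
[i=3,j=3] A[i]=26<=B[j]=28 take 26 → i++
[i=4,j=3] A[i]=29>B[j]=28 take 28 → j++
[i=4,j=4] A[i]=29<=B[j]=29 take 29 → i++
[i=5,j=4] A done, take B[j]=29 → j++
[i=5,j=5] A done, take B[j]=36 → j++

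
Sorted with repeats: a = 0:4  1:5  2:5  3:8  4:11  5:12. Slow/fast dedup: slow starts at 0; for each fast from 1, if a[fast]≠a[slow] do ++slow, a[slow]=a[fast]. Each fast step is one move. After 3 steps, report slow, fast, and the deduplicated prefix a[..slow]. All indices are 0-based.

(s=0,f=1) a[fast]=5≠a[slow]=4 write a[1]=5 → slow++,fast++
(s=1,f=2) a[fast]=5=a[slow] dup → fast++
(s=1,f=3) a[fast]=8≠a[slow]=5 write a[2]=8 → slow++,fast++

slow=2, fast=4, prefix=[4, 5, 8]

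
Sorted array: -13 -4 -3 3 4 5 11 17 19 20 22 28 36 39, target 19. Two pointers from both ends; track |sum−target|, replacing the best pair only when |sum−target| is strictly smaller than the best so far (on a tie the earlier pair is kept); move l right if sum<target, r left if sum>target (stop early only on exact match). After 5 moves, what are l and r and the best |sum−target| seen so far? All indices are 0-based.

l=2, r=10, best |Δ|=1

l=0 r=13: -13+39=26 d=7 *, r--
l=0 r=12: -13+36=23 d=4 *, r--
l=0 r=11: -13+28=15 d=4, l++
l=1 r=11: -4+28=24 d=5, r--
l=1 r=10: -4+22=18 d=1 *, l++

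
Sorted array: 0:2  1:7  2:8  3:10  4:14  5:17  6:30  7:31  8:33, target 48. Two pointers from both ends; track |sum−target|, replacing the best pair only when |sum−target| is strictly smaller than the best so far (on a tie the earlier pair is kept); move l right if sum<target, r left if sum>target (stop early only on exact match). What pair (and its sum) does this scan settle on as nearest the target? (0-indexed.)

[0,8] 2+33=35 d=13 * → l++
[1,8] 7+33=40 d=8 * → l++
[2,8] 8+33=41 d=7 * → l++
[3,8] 10+33=43 d=5 * → l++
[4,8] 14+33=47 d=1 * → l++
[5,8] 17+33=50 d=2 → r--
[5,7] 17+31=48 d=0 * → stop

pair (17, 31) with sum 48 (|Δ|=0)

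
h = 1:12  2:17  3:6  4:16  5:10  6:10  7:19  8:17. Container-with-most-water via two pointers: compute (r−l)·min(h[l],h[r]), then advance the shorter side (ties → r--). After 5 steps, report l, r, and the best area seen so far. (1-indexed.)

[1,8] min(12,17)*7=84 best=84 * → l++
[2,8] min(17,17)*6=102 best=102 * → r--
[2,7] min(17,19)*5=85 best=102 → l++
[3,7] min(6,19)*4=24 best=102 → l++
[4,7] min(16,19)*3=48 best=102 → l++

l=5, r=7, best area=102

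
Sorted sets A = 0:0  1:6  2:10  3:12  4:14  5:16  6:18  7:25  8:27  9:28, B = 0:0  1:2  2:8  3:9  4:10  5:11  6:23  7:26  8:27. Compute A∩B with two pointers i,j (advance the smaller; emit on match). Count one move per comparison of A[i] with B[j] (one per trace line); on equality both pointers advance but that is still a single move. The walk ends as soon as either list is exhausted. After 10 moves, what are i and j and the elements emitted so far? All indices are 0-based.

i=0 j=0: 0==0 emit, i++,j++
i=1 j=1: 6>2, j++
i=1 j=2: 6<8, i++
i=2 j=2: 10>8, j++
i=2 j=3: 10>9, j++
i=2 j=4: 10==10 emit, i++,j++
i=3 j=5: 12>11, j++
i=3 j=6: 12<23, i++
i=4 j=6: 14<23, i++
i=5 j=6: 16<23, i++

i=6, j=6, emitted=[0, 10]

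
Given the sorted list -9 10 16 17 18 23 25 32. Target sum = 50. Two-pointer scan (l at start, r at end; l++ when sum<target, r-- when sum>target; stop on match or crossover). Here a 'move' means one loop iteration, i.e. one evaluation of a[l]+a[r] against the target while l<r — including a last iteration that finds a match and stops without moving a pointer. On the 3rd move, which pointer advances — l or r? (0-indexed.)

l

[0,7] -9+32=23 <50 → l++
[1,7] 10+32=42 <50 → l++
[2,7] 16+32=48 <50 → l++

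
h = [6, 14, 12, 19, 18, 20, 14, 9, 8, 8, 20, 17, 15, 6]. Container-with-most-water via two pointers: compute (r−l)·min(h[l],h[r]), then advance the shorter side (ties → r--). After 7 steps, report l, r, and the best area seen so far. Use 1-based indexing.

l=1 r=14: min(6,6)*13=78 best=78 *, r--
l=1 r=13: min(6,15)*12=72 best=78, l++
l=2 r=13: min(14,15)*11=154 best=154 *, l++
l=3 r=13: min(12,15)*10=120 best=154, l++
l=4 r=13: min(19,15)*9=135 best=154, r--
l=4 r=12: min(19,17)*8=136 best=154, r--
l=4 r=11: min(19,20)*7=133 best=154, l++

l=5, r=11, best area=154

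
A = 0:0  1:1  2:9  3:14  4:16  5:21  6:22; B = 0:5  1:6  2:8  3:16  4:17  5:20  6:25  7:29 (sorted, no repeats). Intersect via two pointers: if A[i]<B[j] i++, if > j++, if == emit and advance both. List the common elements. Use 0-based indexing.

intersection = [16]

[i=0,j=0] 0<5 → i++
[i=1,j=0] 1<5 → i++
[i=2,j=0] 9>5 → j++
[i=2,j=1] 9>6 → j++
[i=2,j=2] 9>8 → j++
[i=2,j=3] 9<16 → i++
[i=3,j=3] 14<16 → i++
[i=4,j=3] 16==16 emit → i++,j++
[i=5,j=4] 21>17 → j++
[i=5,j=5] 21>20 → j++
[i=5,j=6] 21<25 → i++
[i=6,j=6] 22<25 → i++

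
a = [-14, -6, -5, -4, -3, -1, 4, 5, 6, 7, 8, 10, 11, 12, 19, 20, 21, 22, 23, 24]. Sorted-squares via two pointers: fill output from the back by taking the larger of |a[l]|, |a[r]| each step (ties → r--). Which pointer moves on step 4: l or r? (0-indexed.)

[0,19] |-14|<=|24| out[19]=576 → r--
[0,18] |-14|<=|23| out[18]=529 → r--
[0,17] |-14|<=|22| out[17]=484 → r--
[0,16] |-14|<=|21| out[16]=441 → r--

r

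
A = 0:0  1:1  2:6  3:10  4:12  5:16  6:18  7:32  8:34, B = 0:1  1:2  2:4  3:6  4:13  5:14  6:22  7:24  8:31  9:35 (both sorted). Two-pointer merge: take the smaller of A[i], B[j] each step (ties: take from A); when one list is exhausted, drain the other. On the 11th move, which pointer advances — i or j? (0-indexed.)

j

[i=0,j=0] A[i]=0<=B[j]=1 take 0 → i++
[i=1,j=0] A[i]=1<=B[j]=1 take 1 → i++
[i=2,j=0] A[i]=6>B[j]=1 take 1 → j++
[i=2,j=1] A[i]=6>B[j]=2 take 2 → j++
[i=2,j=2] A[i]=6>B[j]=4 take 4 → j++
[i=2,j=3] A[i]=6<=B[j]=6 take 6 → i++
[i=3,j=3] A[i]=10>B[j]=6 take 6 → j++
[i=3,j=4] A[i]=10<=B[j]=13 take 10 → i++
[i=4,j=4] A[i]=12<=B[j]=13 take 12 → i++
[i=5,j=4] A[i]=16>B[j]=13 take 13 → j++
[i=5,j=5] A[i]=16>B[j]=14 take 14 → j++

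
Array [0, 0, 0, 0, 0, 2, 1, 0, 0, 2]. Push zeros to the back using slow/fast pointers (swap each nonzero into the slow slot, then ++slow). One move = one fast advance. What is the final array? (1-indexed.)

(s=1,f=1) a[fast]=0 → fast++
(s=1,f=2) a[fast]=0 → fast++
(s=1,f=3) a[fast]=0 → fast++
(s=1,f=4) a[fast]=0 → fast++
(s=1,f=5) a[fast]=0 → fast++
(s=1,f=6) a[fast]=2≠0 swap→a[1]=2 → slow++,fast++
(s=2,f=7) a[fast]=1≠0 swap→a[2]=1 → slow++,fast++
(s=3,f=8) a[fast]=0 → fast++
(s=3,f=9) a[fast]=0 → fast++
(s=3,f=10) a[fast]=2≠0 swap→a[3]=2 → slow++,fast++

[2, 1, 2, 0, 0, 0, 0, 0, 0, 0]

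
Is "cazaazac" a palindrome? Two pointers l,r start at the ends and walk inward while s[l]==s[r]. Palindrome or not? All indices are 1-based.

l=1 r=8: 'c'=='c', l++,r--
l=2 r=7: 'a'=='a', l++,r--
l=3 r=6: 'z'=='z', l++,r--
l=4 r=5: 'a'=='a', l++,r--

palindrome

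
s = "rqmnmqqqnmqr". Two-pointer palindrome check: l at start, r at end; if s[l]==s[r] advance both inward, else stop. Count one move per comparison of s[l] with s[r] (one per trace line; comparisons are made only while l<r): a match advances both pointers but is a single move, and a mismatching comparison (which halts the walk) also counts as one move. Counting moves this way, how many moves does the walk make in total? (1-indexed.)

5 moves

[1,12] 'r'=='r' → l++,r--
[2,11] 'q'=='q' → l++,r--
[3,10] 'm'=='m' → l++,r--
[4,9] 'n'=='n' → l++,r--
[5,8] 'm'!='q' → stop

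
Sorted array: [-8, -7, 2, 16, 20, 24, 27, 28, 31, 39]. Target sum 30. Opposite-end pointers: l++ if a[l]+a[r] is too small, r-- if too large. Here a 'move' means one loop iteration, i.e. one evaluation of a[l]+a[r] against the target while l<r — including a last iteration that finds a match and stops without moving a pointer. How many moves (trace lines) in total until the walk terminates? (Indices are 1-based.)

l=1 r=10: -8+39=31 >30, r--
l=1 r=9: -8+31=23 <30, l++
l=2 r=9: -7+31=24 <30, l++
l=3 r=9: 2+31=33 >30, r--
l=3 r=8: 2+28=30, found

5 moves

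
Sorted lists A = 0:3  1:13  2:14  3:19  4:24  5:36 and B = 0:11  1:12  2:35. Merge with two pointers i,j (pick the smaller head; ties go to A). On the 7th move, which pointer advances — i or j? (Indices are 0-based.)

i

[i=0,j=0] A[i]=3<=B[j]=11 take 3 → i++
[i=1,j=0] A[i]=13>B[j]=11 take 11 → j++
[i=1,j=1] A[i]=13>B[j]=12 take 12 → j++
[i=1,j=2] A[i]=13<=B[j]=35 take 13 → i++
[i=2,j=2] A[i]=14<=B[j]=35 take 14 → i++
[i=3,j=2] A[i]=19<=B[j]=35 take 19 → i++
[i=4,j=2] A[i]=24<=B[j]=35 take 24 → i++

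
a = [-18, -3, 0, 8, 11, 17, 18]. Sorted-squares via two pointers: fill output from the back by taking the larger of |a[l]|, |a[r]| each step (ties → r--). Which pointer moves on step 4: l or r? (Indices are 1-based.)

r

[1,7] |-18|<=|18| out[7]=324 → r--
[1,6] |-18|>|17| out[6]=324 → l++
[2,6] |-3|<=|17| out[5]=289 → r--
[2,5] |-3|<=|11| out[4]=121 → r--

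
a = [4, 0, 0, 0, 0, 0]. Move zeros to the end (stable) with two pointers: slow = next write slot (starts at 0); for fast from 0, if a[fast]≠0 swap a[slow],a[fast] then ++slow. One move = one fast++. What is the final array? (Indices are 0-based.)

(s=0,f=0) a[fast]=4≠0 swap→a[0]=4 → slow++,fast++
(s=1,f=1) a[fast]=0 → fast++
(s=1,f=2) a[fast]=0 → fast++
(s=1,f=3) a[fast]=0 → fast++
(s=1,f=4) a[fast]=0 → fast++
(s=1,f=5) a[fast]=0 → fast++

[4, 0, 0, 0, 0, 0]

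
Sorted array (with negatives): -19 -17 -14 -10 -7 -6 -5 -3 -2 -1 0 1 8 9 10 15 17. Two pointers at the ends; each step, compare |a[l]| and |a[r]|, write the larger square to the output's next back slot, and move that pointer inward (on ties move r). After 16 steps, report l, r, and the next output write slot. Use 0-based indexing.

l=10, r=10, next write slot=0

[0,16] |-19|>|17| out[16]=361 → l++
[1,16] |-17|<=|17| out[15]=289 → r--
[1,15] |-17|>|15| out[14]=289 → l++
[2,15] |-14|<=|15| out[13]=225 → r--
[2,14] |-14|>|10| out[12]=196 → l++
[3,14] |-10|<=|10| out[11]=100 → r--
[3,13] |-10|>|9| out[10]=100 → l++
[4,13] |-7|<=|9| out[9]=81 → r--
[4,12] |-7|<=|8| out[8]=64 → r--
[4,11] |-7|>|1| out[7]=49 → l++
[5,11] |-6|>|1| out[6]=36 → l++
[6,11] |-5|>|1| out[5]=25 → l++
[7,11] |-3|>|1| out[4]=9 → l++
[8,11] |-2|>|1| out[3]=4 → l++
[9,11] |-1|<=|1| out[2]=1 → r--
[9,10] |-1|>|0| out[1]=1 → l++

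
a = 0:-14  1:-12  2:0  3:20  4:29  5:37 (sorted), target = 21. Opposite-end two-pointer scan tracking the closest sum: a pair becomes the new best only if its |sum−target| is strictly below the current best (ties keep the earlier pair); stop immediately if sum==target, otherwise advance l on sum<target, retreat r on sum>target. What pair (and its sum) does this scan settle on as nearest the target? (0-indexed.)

pair (0, 20) with sum 20 (|Δ|=1)

l=0 r=5: -14+37=23 d=2 *, r--
l=0 r=4: -14+29=15 d=6, l++
l=1 r=4: -12+29=17 d=4, l++
l=2 r=4: 0+29=29 d=8, r--
l=2 r=3: 0+20=20 d=1 *, l++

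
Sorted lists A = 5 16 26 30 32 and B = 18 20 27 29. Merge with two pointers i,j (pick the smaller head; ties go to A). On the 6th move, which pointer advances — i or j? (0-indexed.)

j

i=0 j=0: A[i]=5<=B[j]=18 take 5, i++
i=1 j=0: A[i]=16<=B[j]=18 take 16, i++
i=2 j=0: A[i]=26>B[j]=18 take 18, j++
i=2 j=1: A[i]=26>B[j]=20 take 20, j++
i=2 j=2: A[i]=26<=B[j]=27 take 26, i++
i=3 j=2: A[i]=30>B[j]=27 take 27, j++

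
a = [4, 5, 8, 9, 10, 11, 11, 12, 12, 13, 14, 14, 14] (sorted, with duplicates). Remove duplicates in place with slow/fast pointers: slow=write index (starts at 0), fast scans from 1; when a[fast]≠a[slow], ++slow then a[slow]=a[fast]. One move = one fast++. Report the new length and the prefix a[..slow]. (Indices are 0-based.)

length 9; prefix = [4, 5, 8, 9, 10, 11, 12, 13, 14]

slow=0 fast=1: a[fast]=5≠a[slow]=4 write a[1]=5, slow++,fast++
slow=1 fast=2: a[fast]=8≠a[slow]=5 write a[2]=8, slow++,fast++
slow=2 fast=3: a[fast]=9≠a[slow]=8 write a[3]=9, slow++,fast++
slow=3 fast=4: a[fast]=10≠a[slow]=9 write a[4]=10, slow++,fast++
slow=4 fast=5: a[fast]=11≠a[slow]=10 write a[5]=11, slow++,fast++
slow=5 fast=6: a[fast]=11=a[slow] dup, fast++
slow=5 fast=7: a[fast]=12≠a[slow]=11 write a[6]=12, slow++,fast++
slow=6 fast=8: a[fast]=12=a[slow] dup, fast++
slow=6 fast=9: a[fast]=13≠a[slow]=12 write a[7]=13, slow++,fast++
slow=7 fast=10: a[fast]=14≠a[slow]=13 write a[8]=14, slow++,fast++
slow=8 fast=11: a[fast]=14=a[slow] dup, fast++
slow=8 fast=12: a[fast]=14=a[slow] dup, fast++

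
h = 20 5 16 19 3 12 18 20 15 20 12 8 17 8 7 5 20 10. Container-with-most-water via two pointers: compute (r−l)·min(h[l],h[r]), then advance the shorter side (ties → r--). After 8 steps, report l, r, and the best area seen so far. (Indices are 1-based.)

[1,18] min(20,10)*17=170 best=170 * → r--
[1,17] min(20,20)*16=320 best=320 * → r--
[1,16] min(20,5)*15=75 best=320 → r--
[1,15] min(20,7)*14=98 best=320 → r--
[1,14] min(20,8)*13=104 best=320 → r--
[1,13] min(20,17)*12=204 best=320 → r--
[1,12] min(20,8)*11=88 best=320 → r--
[1,11] min(20,12)*10=120 best=320 → r--

l=1, r=10, best area=320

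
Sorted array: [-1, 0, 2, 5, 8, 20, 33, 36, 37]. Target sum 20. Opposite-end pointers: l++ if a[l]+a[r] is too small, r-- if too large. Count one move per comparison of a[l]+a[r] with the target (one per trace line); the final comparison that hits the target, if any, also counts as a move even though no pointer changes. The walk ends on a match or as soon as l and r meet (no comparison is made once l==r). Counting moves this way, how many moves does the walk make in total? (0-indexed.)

5 moves

l=0 r=8: -1+37=36 >20, r--
l=0 r=7: -1+36=35 >20, r--
l=0 r=6: -1+33=32 >20, r--
l=0 r=5: -1+20=19 <20, l++
l=1 r=5: 0+20=20, found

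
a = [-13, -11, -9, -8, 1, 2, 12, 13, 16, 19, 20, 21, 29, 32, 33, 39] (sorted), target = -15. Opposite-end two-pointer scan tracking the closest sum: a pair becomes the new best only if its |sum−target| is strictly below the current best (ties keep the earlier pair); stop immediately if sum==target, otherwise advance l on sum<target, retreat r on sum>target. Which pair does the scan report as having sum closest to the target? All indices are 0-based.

pair (-9, -8) with sum -17 (|Δ|=2)

l=0 r=15: -13+39=26 d=41 *, r--
l=0 r=14: -13+33=20 d=35 *, r--
l=0 r=13: -13+32=19 d=34 *, r--
l=0 r=12: -13+29=16 d=31 *, r--
l=0 r=11: -13+21=8 d=23 *, r--
l=0 r=10: -13+20=7 d=22 *, r--
l=0 r=9: -13+19=6 d=21 *, r--
l=0 r=8: -13+16=3 d=18 *, r--
l=0 r=7: -13+13=0 d=15 *, r--
l=0 r=6: -13+12=-1 d=14 *, r--
l=0 r=5: -13+2=-11 d=4 *, r--
l=0 r=4: -13+1=-12 d=3 *, r--
l=0 r=3: -13+-8=-21 d=6, l++
l=1 r=3: -11+-8=-19 d=4, l++
l=2 r=3: -9+-8=-17 d=2 *, l++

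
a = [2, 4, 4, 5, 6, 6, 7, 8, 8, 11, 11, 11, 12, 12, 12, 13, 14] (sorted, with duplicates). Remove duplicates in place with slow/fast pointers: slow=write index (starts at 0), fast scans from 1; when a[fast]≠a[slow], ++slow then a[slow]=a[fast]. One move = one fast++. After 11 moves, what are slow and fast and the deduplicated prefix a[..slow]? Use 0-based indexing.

slow=0 fast=1: a[fast]=4≠a[slow]=2 write a[1]=4, slow++,fast++
slow=1 fast=2: a[fast]=4=a[slow] dup, fast++
slow=1 fast=3: a[fast]=5≠a[slow]=4 write a[2]=5, slow++,fast++
slow=2 fast=4: a[fast]=6≠a[slow]=5 write a[3]=6, slow++,fast++
slow=3 fast=5: a[fast]=6=a[slow] dup, fast++
slow=3 fast=6: a[fast]=7≠a[slow]=6 write a[4]=7, slow++,fast++
slow=4 fast=7: a[fast]=8≠a[slow]=7 write a[5]=8, slow++,fast++
slow=5 fast=8: a[fast]=8=a[slow] dup, fast++
slow=5 fast=9: a[fast]=11≠a[slow]=8 write a[6]=11, slow++,fast++
slow=6 fast=10: a[fast]=11=a[slow] dup, fast++
slow=6 fast=11: a[fast]=11=a[slow] dup, fast++

slow=6, fast=12, prefix=[2, 4, 5, 6, 7, 8, 11]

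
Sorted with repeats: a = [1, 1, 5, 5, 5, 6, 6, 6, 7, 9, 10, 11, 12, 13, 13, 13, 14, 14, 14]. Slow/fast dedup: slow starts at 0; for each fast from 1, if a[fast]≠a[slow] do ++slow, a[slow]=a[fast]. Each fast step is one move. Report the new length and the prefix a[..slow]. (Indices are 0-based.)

length 10; prefix = [1, 5, 6, 7, 9, 10, 11, 12, 13, 14]

slow=0 fast=1: a[fast]=1=a[slow] dup, fast++
slow=0 fast=2: a[fast]=5≠a[slow]=1 write a[1]=5, slow++,fast++
slow=1 fast=3: a[fast]=5=a[slow] dup, fast++
slow=1 fast=4: a[fast]=5=a[slow] dup, fast++
slow=1 fast=5: a[fast]=6≠a[slow]=5 write a[2]=6, slow++,fast++
slow=2 fast=6: a[fast]=6=a[slow] dup, fast++
slow=2 fast=7: a[fast]=6=a[slow] dup, fast++
slow=2 fast=8: a[fast]=7≠a[slow]=6 write a[3]=7, slow++,fast++
slow=3 fast=9: a[fast]=9≠a[slow]=7 write a[4]=9, slow++,fast++
slow=4 fast=10: a[fast]=10≠a[slow]=9 write a[5]=10, slow++,fast++
slow=5 fast=11: a[fast]=11≠a[slow]=10 write a[6]=11, slow++,fast++
slow=6 fast=12: a[fast]=12≠a[slow]=11 write a[7]=12, slow++,fast++
slow=7 fast=13: a[fast]=13≠a[slow]=12 write a[8]=13, slow++,fast++
slow=8 fast=14: a[fast]=13=a[slow] dup, fast++
slow=8 fast=15: a[fast]=13=a[slow] dup, fast++
slow=8 fast=16: a[fast]=14≠a[slow]=13 write a[9]=14, slow++,fast++
slow=9 fast=17: a[fast]=14=a[slow] dup, fast++
slow=9 fast=18: a[fast]=14=a[slow] dup, fast++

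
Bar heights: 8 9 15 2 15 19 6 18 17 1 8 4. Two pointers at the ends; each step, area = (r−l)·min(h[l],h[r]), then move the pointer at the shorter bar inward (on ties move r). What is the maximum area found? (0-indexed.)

max area = 90

l=0 r=11: min(8,4)*11=44 best=44 *, r--
l=0 r=10: min(8,8)*10=80 best=80 *, r--
l=0 r=9: min(8,1)*9=9 best=80, r--
l=0 r=8: min(8,17)*8=64 best=80, l++
l=1 r=8: min(9,17)*7=63 best=80, l++
l=2 r=8: min(15,17)*6=90 best=90 *, l++
l=3 r=8: min(2,17)*5=10 best=90, l++
l=4 r=8: min(15,17)*4=60 best=90, l++
l=5 r=8: min(19,17)*3=51 best=90, r--
l=5 r=7: min(19,18)*2=36 best=90, r--
l=5 r=6: min(19,6)*1=6 best=90, r--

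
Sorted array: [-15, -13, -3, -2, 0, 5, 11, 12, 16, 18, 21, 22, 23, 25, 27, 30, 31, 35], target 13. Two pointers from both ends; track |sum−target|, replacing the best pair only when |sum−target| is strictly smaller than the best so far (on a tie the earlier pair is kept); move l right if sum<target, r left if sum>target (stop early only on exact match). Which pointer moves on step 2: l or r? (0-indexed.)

r

l=0 r=17: -15+35=20 d=7 *, r--
l=0 r=16: -15+31=16 d=3 *, r--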